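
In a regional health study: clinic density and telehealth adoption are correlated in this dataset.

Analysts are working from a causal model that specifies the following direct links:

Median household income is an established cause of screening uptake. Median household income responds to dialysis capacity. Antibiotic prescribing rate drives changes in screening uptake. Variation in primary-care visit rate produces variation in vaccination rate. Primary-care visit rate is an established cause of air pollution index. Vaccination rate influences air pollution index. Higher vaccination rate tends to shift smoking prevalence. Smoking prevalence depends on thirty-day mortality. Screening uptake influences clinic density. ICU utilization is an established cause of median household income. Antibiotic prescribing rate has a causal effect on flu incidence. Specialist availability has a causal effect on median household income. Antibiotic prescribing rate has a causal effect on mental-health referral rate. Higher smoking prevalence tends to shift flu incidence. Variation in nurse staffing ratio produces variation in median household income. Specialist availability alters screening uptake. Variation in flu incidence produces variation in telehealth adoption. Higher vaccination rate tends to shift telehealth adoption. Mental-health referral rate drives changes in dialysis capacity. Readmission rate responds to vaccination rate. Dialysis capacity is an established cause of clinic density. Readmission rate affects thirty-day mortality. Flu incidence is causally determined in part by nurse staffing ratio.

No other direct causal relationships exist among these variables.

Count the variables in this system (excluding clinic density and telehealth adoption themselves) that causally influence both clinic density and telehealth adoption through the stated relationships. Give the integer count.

2

The common causes are: antibiotic prescribing rate (to clinic density via antibiotic prescribing rate → screening uptake → clinic density; to telehealth adoption via antibiotic prescribing rate → flu incidence → telehealth adoption); nurse staffing ratio (to clinic density via nurse staffing ratio → median household income → screening uptake → clinic density; to telehealth adoption via nurse staffing ratio → flu incidence → telehealth adoption).
Every other variable lacks a causal path to at least one of clinic density and telehealth adoption.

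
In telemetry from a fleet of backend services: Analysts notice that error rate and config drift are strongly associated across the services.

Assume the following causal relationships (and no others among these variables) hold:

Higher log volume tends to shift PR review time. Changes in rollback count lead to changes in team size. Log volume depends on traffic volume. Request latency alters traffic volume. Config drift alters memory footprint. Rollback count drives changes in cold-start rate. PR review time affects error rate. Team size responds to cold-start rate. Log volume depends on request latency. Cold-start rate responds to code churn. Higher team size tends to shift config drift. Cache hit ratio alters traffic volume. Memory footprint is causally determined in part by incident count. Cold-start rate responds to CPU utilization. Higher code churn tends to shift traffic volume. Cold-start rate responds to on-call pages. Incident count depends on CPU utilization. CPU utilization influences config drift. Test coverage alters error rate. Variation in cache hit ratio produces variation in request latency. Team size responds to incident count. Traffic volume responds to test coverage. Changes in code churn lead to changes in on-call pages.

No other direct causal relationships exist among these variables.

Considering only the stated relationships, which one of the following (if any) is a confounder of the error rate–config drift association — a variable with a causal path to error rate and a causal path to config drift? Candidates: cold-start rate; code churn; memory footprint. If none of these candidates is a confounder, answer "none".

Code churn causes error rate (code churn → traffic volume → log volume → PR review time → error rate) and also causes config drift (code churn → cold-start rate → team size → config drift); it is a common cause of both.
Each of the other candidates lacks a causal path to at least one of error rate and config drift, so they do not confound the relationship.

code churn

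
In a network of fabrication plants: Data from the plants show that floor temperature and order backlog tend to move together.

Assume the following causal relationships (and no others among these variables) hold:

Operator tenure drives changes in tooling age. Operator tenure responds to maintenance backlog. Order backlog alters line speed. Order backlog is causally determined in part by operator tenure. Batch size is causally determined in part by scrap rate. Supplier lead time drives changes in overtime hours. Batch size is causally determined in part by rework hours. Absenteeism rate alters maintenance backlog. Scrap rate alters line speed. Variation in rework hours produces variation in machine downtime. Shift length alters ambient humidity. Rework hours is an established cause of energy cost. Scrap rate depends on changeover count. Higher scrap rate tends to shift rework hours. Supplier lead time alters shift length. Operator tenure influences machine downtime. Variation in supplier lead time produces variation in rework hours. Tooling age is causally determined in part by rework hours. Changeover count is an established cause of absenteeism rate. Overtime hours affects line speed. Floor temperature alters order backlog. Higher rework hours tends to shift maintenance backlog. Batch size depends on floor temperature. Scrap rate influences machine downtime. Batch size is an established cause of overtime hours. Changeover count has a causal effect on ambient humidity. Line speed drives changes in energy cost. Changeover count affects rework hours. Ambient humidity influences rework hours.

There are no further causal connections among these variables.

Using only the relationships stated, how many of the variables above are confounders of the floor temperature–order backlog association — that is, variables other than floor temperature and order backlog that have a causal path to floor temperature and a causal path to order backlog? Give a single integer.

No listed variable has a causal path to both floor temperature and order backlog, so there are no common causes.

0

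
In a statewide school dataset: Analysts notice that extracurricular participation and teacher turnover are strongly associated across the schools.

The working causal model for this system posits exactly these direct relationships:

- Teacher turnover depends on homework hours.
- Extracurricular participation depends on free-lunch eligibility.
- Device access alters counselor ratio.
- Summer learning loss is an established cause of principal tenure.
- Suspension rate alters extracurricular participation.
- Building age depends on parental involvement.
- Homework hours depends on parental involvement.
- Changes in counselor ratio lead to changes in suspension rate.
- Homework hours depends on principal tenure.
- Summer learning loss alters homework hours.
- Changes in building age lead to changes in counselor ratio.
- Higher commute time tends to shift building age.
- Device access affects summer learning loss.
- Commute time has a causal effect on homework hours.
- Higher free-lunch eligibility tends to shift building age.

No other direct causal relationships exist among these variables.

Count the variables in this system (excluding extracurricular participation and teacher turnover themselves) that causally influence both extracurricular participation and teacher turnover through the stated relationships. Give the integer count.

The common causes are: commute time (to extracurricular participation via commute time → building age → counselor ratio → suspension rate → extracurricular participation; to teacher turnover via commute time → homework hours → teacher turnover); device access (to extracurricular participation via device access → counselor ratio → suspension rate → extracurricular participation; to teacher turnover via device access → summer learning loss → homework hours → teacher turnover); parental involvement (to extracurricular participation via parental involvement → building age → counselor ratio → suspension rate → extracurricular participation; to teacher turnover via parental involvement → homework hours → teacher turnover).
Every other variable lacks a causal path to at least one of extracurricular participation and teacher turnover.

3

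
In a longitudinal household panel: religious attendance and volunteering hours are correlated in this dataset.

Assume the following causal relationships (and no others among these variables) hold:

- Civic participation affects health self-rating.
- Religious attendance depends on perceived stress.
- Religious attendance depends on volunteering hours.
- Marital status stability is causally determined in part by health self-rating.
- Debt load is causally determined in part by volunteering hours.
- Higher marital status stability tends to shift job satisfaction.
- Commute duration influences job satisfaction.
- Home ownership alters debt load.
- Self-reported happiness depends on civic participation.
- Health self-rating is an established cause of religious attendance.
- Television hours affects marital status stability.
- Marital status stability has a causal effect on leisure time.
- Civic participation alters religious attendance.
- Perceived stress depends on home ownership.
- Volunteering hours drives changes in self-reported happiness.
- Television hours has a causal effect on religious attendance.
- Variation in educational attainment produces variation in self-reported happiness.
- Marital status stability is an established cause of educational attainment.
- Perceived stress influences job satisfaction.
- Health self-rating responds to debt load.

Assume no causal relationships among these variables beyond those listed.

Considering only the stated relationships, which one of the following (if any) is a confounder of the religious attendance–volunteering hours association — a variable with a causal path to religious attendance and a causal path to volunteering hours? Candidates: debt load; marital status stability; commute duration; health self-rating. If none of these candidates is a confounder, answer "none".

None of the listed candidates has causal paths to both religious attendance and volunteering hours in the stated relationships, so none is a common cause.

none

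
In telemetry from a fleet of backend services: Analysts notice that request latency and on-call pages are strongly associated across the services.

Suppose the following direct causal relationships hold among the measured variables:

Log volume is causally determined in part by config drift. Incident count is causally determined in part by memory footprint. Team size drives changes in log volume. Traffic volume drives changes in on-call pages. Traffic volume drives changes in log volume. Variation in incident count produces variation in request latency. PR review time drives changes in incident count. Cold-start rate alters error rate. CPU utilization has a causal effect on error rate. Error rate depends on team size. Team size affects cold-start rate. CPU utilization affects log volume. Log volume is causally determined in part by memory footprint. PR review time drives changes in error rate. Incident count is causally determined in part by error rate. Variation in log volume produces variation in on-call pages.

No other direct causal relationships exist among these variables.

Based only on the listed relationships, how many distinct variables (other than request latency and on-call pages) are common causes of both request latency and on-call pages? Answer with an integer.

3

The common causes are: CPU utilization (to request latency via CPU utilization → error rate → incident count → request latency; to on-call pages via CPU utilization → log volume → on-call pages); memory footprint (to request latency via memory footprint → incident count → request latency; to on-call pages via memory footprint → log volume → on-call pages); team size (to request latency via team size → error rate → incident count → request latency; to on-call pages via team size → log volume → on-call pages).
Every other variable lacks a causal path to at least one of request latency and on-call pages.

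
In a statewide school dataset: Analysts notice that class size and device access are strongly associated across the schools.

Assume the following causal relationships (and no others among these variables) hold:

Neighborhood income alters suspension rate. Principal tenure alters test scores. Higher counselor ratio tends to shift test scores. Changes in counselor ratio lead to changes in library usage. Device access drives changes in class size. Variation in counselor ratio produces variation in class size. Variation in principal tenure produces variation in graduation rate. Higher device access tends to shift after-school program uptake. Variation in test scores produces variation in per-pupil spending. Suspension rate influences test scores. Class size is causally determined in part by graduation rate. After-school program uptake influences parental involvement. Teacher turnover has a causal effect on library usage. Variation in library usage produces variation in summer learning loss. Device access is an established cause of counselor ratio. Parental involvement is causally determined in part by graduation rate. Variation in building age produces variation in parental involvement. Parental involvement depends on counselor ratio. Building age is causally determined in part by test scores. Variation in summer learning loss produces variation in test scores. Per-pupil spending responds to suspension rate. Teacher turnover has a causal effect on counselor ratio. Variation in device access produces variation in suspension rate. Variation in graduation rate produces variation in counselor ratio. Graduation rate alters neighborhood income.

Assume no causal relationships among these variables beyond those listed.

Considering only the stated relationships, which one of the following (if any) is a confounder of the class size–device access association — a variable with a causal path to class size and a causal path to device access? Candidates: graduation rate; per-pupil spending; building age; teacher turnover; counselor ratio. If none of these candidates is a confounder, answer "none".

none

None of the listed candidates has causal paths to both class size and device access in the stated relationships, so none is a common cause.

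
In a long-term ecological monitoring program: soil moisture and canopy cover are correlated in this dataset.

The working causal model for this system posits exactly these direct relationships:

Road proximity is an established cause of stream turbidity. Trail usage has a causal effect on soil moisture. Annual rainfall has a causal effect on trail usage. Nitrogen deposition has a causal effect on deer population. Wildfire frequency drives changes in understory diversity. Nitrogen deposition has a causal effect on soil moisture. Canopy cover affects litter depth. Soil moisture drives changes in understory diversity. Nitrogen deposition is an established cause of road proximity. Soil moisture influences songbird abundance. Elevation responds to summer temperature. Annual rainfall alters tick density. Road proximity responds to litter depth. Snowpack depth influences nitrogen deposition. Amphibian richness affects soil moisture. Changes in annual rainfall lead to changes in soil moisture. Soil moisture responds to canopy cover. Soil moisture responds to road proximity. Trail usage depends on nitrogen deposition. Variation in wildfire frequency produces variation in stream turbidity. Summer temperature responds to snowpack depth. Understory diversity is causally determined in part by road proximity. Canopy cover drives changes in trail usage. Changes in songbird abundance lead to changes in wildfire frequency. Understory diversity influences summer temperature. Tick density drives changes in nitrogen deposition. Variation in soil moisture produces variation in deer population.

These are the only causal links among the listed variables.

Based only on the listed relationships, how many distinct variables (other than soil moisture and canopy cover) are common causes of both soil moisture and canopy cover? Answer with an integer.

0

No listed variable has a causal path to both soil moisture and canopy cover, so there are no common causes.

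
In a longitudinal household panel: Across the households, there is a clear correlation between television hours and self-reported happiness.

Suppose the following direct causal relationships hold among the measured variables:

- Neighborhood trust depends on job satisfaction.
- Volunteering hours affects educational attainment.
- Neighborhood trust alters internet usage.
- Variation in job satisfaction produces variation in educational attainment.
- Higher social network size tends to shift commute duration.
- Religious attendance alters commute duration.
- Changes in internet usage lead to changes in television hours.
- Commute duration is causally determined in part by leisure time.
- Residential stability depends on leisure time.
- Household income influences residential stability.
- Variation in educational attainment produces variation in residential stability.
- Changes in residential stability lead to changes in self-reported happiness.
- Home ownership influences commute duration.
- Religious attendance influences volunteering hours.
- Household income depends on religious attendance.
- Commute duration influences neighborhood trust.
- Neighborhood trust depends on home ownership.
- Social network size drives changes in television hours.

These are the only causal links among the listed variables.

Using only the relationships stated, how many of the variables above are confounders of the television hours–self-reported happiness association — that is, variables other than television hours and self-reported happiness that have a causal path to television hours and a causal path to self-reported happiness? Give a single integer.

3

The common causes are: job satisfaction (to television hours via job satisfaction → neighborhood trust → internet usage → television hours; to self-reported happiness via job satisfaction → educational attainment → residential stability → self-reported happiness); leisure time (to television hours via leisure time → commute duration → neighborhood trust → internet usage → television hours; to self-reported happiness via leisure time → residential stability → self-reported happiness); religious attendance (to television hours via religious attendance → commute duration → neighborhood trust → internet usage → television hours; to self-reported happiness via religious attendance → household income → residential stability → self-reported happiness).
Every other variable lacks a causal path to at least one of television hours and self-reported happiness.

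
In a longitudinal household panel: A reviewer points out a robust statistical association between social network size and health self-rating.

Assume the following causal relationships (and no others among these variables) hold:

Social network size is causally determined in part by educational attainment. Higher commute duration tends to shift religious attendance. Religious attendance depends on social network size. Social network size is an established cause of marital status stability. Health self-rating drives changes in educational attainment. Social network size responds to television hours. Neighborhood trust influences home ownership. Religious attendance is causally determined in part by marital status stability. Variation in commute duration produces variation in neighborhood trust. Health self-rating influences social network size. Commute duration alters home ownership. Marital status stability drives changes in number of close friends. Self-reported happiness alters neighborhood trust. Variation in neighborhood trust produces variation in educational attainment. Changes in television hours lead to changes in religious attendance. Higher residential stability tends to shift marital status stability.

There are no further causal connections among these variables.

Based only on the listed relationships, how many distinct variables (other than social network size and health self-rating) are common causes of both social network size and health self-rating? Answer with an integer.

No listed variable has a causal path to both social network size and health self-rating, so there are no common causes.

0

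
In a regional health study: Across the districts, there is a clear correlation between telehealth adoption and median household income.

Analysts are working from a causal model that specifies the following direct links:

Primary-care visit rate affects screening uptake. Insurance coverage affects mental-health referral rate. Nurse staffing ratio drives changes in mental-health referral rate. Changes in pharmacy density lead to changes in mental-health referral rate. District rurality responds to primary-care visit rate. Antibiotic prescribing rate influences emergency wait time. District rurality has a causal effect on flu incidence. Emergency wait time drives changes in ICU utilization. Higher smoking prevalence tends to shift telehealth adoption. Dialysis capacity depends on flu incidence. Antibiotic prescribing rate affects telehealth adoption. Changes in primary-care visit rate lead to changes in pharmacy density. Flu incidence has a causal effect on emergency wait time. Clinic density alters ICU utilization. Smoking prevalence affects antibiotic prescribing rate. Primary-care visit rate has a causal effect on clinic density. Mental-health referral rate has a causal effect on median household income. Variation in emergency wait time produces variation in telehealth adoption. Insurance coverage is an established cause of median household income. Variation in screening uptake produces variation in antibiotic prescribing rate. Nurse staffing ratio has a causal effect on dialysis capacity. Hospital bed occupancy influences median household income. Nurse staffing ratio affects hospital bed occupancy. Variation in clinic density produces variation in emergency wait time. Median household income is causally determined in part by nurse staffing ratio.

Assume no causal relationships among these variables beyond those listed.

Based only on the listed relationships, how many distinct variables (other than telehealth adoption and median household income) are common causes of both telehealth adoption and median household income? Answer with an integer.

1

The common causes are: primary-care visit rate (to telehealth adoption via primary-care visit rate → clinic density → emergency wait time → telehealth adoption; to median household income via primary-care visit rate → pharmacy density → mental-health referral rate → median household income).
Every other variable lacks a causal path to at least one of telehealth adoption and median household income.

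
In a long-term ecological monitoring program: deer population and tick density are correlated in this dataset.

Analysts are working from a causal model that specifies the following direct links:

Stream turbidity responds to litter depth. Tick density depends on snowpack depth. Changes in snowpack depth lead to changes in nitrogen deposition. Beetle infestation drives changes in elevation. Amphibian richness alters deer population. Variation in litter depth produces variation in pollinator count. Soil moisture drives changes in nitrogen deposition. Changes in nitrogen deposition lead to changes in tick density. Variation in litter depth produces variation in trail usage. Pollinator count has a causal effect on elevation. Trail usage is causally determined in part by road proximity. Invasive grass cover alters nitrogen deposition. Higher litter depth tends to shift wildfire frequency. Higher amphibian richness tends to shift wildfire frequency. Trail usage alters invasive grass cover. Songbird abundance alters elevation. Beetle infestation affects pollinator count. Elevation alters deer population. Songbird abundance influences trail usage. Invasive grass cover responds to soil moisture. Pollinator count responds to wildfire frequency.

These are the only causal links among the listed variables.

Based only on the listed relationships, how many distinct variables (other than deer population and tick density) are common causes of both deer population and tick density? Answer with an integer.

2

The common causes are: litter depth (to deer population via litter depth → pollinator count → elevation → deer population; to tick density via litter depth → trail usage → invasive grass cover → nitrogen deposition → tick density); songbird abundance (to deer population via songbird abundance → elevation → deer population; to tick density via songbird abundance → trail usage → invasive grass cover → nitrogen deposition → tick density).
Every other variable lacks a causal path to at least one of deer population and tick density.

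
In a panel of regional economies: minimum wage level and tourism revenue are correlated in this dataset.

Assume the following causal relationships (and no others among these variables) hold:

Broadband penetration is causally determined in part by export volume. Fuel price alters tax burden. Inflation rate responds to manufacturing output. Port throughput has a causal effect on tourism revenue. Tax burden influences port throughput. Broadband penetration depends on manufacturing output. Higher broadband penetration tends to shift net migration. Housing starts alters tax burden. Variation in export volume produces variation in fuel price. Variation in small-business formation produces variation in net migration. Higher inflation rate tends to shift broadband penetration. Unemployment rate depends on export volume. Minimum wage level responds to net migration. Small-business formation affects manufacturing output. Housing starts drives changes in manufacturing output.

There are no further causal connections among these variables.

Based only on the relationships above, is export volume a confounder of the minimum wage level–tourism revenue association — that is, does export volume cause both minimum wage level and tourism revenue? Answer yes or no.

Export volume has a causal path to minimum wage level (export volume → broadband penetration → net migration → minimum wage level) and to tourism revenue (export volume → fuel price → tax burden → port throughput → tourism revenue), so it is a common cause of both — a confounder.

yes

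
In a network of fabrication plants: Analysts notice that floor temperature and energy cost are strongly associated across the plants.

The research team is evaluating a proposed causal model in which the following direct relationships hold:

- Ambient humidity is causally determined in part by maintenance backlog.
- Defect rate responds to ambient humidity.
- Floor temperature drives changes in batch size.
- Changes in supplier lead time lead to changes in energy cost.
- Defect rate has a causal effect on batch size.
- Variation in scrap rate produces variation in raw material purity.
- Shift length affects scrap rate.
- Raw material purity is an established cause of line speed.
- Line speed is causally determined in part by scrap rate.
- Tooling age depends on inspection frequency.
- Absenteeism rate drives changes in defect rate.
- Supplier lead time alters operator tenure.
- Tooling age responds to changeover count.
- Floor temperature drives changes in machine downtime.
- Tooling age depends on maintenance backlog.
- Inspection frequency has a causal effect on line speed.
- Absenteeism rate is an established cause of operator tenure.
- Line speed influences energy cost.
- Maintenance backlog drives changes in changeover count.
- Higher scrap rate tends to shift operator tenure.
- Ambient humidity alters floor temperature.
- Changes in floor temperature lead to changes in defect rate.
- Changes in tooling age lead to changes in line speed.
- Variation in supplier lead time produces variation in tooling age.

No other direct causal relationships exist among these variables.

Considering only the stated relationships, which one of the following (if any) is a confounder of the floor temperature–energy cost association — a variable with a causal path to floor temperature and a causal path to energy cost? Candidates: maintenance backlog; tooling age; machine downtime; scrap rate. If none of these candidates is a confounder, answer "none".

Maintenance backlog causes floor temperature (maintenance backlog → ambient humidity → floor temperature) and also causes energy cost (maintenance backlog → tooling age → line speed → energy cost); it is a common cause of both.
Each of the other candidates lacks a causal path to at least one of floor temperature and energy cost, so they do not confound the relationship.

maintenance backlog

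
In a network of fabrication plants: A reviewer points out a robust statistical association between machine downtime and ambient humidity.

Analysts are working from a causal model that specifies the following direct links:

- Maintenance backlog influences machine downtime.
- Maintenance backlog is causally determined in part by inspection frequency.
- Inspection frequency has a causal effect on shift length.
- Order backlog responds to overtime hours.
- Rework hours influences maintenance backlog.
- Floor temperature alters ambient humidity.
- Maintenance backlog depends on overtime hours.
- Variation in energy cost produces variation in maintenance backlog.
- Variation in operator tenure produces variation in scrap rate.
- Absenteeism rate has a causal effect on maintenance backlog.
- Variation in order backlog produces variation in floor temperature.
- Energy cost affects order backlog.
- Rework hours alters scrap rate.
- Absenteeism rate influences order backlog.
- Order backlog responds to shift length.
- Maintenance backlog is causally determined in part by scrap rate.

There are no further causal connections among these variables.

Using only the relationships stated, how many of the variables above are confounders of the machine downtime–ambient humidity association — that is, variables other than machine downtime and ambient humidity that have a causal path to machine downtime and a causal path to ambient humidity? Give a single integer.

4

The common causes are: absenteeism rate (to machine downtime via absenteeism rate → maintenance backlog → machine downtime; to ambient humidity via absenteeism rate → order backlog → floor temperature → ambient humidity); energy cost (to machine downtime via energy cost → maintenance backlog → machine downtime; to ambient humidity via energy cost → order backlog → floor temperature → ambient humidity); inspection frequency (to machine downtime via inspection frequency → maintenance backlog → machine downtime; to ambient humidity via inspection frequency → shift length → order backlog → floor temperature → ambient humidity); overtime hours (to machine downtime via overtime hours → maintenance backlog → machine downtime; to ambient humidity via overtime hours → order backlog → floor temperature → ambient humidity).
Every other variable lacks a causal path to at least one of machine downtime and ambient humidity.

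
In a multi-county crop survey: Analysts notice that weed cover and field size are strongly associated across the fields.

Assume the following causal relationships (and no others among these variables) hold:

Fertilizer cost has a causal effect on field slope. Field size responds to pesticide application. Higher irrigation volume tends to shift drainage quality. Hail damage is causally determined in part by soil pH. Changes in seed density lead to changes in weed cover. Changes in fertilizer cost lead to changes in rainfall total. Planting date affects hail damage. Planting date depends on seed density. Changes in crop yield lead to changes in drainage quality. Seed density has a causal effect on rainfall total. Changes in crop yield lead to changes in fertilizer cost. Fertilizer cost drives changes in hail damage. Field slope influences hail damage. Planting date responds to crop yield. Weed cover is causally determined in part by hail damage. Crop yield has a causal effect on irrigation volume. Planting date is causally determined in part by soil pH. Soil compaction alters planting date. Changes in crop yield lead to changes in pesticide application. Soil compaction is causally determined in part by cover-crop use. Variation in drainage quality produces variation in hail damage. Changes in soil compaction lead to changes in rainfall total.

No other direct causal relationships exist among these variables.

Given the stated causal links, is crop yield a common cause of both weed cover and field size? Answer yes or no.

yes

Crop yield has a causal path to weed cover (crop yield → drainage quality → hail damage → weed cover) and to field size (crop yield → pesticide application → field size), so it is a common cause of both — a confounder.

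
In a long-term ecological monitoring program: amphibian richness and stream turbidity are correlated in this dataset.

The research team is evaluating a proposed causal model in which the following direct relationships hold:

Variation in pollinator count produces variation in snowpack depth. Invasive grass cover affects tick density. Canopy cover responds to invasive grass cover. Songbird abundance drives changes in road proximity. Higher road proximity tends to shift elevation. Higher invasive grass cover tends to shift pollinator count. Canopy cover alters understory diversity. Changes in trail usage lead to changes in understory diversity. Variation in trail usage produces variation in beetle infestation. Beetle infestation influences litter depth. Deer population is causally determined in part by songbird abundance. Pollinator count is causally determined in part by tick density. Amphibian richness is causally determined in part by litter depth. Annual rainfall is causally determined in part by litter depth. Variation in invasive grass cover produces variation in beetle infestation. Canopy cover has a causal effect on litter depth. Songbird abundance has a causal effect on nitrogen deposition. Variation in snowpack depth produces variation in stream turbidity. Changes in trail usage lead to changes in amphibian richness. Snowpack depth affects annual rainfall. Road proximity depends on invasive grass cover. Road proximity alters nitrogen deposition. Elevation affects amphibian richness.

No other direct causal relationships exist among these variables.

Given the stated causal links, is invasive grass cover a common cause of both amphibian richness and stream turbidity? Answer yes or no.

Invasive grass cover has a causal path to amphibian richness (invasive grass cover → road proximity → elevation → amphibian richness) and to stream turbidity (invasive grass cover → pollinator count → snowpack depth → stream turbidity), so it is a common cause of both — a confounder.

yes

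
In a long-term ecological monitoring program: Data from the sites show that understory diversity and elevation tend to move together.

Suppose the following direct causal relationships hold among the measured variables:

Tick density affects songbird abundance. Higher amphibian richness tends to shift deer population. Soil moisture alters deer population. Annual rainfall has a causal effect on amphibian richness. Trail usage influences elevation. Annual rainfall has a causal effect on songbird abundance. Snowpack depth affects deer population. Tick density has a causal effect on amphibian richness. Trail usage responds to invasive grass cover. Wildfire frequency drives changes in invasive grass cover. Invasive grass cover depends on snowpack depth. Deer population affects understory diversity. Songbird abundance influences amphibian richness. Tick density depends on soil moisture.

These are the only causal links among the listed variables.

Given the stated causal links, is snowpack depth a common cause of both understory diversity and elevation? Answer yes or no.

Snowpack depth has a causal path to understory diversity (snowpack depth → deer population → understory diversity) and to elevation (snowpack depth → invasive grass cover → trail usage → elevation), so it is a common cause of both — a confounder.

yes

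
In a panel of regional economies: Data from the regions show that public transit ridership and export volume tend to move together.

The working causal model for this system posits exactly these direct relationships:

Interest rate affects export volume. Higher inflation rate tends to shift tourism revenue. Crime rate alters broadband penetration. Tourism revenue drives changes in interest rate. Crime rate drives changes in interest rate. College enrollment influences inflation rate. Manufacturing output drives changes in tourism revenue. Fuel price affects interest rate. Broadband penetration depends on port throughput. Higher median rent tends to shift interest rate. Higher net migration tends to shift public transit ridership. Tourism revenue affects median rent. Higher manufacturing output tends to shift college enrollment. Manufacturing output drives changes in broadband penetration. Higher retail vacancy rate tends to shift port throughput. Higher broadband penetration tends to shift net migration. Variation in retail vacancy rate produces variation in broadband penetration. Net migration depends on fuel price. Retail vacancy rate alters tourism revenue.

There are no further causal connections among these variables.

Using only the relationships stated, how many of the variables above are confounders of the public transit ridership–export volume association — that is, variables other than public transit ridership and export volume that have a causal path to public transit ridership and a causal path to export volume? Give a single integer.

The common causes are: crime rate (to public transit ridership via crime rate → broadband penetration → net migration → public transit ridership; to export volume via crime rate → interest rate → export volume); fuel price (to public transit ridership via fuel price → net migration → public transit ridership; to export volume via fuel price → interest rate → export volume); manufacturing output (to public transit ridership via manufacturing output → broadband penetration → net migration → public transit ridership; to export volume via manufacturing output → tourism revenue → interest rate → export volume); retail vacancy rate (to public transit ridership via retail vacancy rate → broadband penetration → net migration → public transit ridership; to export volume via retail vacancy rate → tourism revenue → interest rate → export volume).
Every other variable lacks a causal path to at least one of public transit ridership and export volume.

4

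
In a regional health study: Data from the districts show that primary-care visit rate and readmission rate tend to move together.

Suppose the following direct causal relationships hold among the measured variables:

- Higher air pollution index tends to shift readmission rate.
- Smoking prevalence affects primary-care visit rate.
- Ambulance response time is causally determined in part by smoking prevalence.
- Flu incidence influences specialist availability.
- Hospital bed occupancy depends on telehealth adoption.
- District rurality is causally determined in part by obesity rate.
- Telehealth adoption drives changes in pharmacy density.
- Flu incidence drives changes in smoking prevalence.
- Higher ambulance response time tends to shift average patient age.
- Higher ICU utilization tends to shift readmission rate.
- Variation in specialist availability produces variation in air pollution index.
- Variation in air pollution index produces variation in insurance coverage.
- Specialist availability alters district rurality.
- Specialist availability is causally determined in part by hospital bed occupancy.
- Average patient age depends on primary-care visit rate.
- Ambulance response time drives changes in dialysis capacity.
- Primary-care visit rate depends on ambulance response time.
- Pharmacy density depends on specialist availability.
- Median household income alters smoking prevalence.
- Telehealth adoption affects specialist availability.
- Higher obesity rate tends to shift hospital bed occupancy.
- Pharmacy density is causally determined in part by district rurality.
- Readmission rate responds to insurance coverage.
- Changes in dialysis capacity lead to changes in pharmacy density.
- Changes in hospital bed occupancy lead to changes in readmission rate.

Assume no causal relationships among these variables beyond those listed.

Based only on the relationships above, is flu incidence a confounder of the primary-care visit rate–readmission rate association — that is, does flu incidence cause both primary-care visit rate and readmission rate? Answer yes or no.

Flu incidence has a causal path to primary-care visit rate (flu incidence → smoking prevalence → primary-care visit rate) and to readmission rate (flu incidence → specialist availability → air pollution index → readmission rate), so it is a common cause of both — a confounder.

yes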